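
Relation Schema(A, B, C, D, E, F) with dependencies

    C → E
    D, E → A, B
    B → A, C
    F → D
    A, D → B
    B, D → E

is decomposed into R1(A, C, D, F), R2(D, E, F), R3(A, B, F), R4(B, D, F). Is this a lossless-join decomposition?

No

Chase test. Columns are A, B, C, D, E, F; row i has aⱼ where attribute j ∈ Ri, else bᵢⱼ.
Initial tableau (one row per fragment):
  row 1: a1 b12 a3 a4 b15 a6
  row 2: b21 b22 b23 a4 a5 a6
  row 3: a1 a2 b33 b34 b35 a6
  row 4: b41 a2 b43 a4 b45 a6
Rows 3 and 4 agree on B; apply B→A, C and equate their A, C entries.
Rows 1 and 3 agree on F; apply F→D and equate their D entries.
Rows 1 and 3 agree on A, D; apply A, D→B and equate their B entries.
Rows 1 and 3 agree on B, D; apply B, D→E and equate their E entries.
Rows 1 and 4 agree on B, D; apply B, D→E and equate their E entries.
Rows 1 and 3 agree on B; apply B→A, C and equate their A, C entries.
No row becomes fully distinguished — the join is lossy.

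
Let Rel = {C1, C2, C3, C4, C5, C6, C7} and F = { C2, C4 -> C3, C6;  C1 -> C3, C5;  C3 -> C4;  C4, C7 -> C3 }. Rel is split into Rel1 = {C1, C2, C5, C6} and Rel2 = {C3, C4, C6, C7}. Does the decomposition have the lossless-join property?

No

Common attributes: Rel1 ∩ Rel2 = {C6}.
No dependency enlarges {C6}, so (C6)⁺ = {C6}.
The closure contains neither all of Rel1 = {C1, C2, C5, C6} nor all of Rel2 = {C3, C4, C6, C7}, so the common attributes are not a superkey of either fragment. The join is lossy.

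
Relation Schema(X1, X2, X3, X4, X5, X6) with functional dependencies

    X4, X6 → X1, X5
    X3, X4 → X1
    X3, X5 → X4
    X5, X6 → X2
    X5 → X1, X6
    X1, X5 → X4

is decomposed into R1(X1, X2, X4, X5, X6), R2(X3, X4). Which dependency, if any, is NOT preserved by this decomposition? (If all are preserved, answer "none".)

X3, X4 → X1

Check X3, X4 → X1: no single fragment contains all of {X1, X3, X4}, and the restricted closure of {X3, X4} across the fragments never reaches {X1}.
X4, X6 → X1, X5 is preserved.
X3, X5 → X4 is preserved.
X5, X6 → X2 is preserved.
X5 → X1, X6 is preserved.
X1, X5 → X4 is preserved.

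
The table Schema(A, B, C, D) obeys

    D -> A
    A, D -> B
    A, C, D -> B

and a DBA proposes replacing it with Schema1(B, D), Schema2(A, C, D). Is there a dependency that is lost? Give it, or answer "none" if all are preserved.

D → A lies within Schema2.
A, D → B: restricted closure across fragments reaches B.
A, C, D → B: restricted closure across fragments reaches B.
Every dependency is enforceable on the fragments, so the decomposition is dependency-preserving.

none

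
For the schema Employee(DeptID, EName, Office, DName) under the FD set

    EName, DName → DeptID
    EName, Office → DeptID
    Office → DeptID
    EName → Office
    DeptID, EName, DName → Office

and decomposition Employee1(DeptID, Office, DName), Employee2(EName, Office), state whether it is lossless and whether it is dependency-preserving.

Lossless test: (Office)⁺ = {DeptID, Office}, which is a superkey of neither fragment — lossy.
Dependency preservation: EName, DName → DeptID; EName, Office → DeptID; DeptID, EName, DName → Office are not contained in any single fragment, but the restricted closure of each left-hand side across the fragments still reaches the right-hand side; the remaining FDs each lie inside some fragment. All dependencies are preserved.

lossy but dependency-preserving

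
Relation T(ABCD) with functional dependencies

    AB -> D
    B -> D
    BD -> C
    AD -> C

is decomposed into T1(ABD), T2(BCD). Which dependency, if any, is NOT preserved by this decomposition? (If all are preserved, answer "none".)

Check AD → C: no single fragment contains all of {ACD}, and the restricted closure of {AD} across the fragments never reaches {C}.
AB → D is preserved.
B → D is preserved.
BD → C is preserved.

AD -> C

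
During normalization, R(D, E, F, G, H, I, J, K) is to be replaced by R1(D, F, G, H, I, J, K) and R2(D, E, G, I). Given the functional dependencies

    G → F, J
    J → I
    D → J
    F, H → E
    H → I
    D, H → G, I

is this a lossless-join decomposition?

Common attributes: R1 ∩ R2 = {D, G, I}.
Closure of {D, G, I}: G → F, J applies, adding F, J. So (D, G, I)⁺ = {D, F, G, I, J}.
The closure contains neither all of R1 = {D, F, G, H, I, J, K} nor all of R2 = {D, E, G, I}, so the common attributes are not a superkey of either fragment. The join is lossy.

No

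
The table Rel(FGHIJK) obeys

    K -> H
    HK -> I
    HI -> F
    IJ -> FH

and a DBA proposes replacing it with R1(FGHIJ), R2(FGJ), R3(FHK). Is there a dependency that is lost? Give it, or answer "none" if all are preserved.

Check HK → I: no single fragment contains all of {HIK}, and the restricted closure of {HK} across the fragments never reaches {I}.
K → H is preserved.
HI → F is preserved.
IJ → FH is preserved.

HK -> I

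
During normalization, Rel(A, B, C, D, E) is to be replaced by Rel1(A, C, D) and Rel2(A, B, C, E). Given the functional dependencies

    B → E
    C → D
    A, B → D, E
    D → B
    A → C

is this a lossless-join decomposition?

Common attributes: Rel1 ∩ Rel2 = {A, C}.
Closure of {A, C}: C → D applies, adding D; D → B applies, adding B; B → E applies, adding E. So (A, C)⁺ = {A, B, C, D, E}.
This closure contains every attribute of Rel1, so Rel1 ∩ Rel2 → Rel1. The join is lossless.

Yes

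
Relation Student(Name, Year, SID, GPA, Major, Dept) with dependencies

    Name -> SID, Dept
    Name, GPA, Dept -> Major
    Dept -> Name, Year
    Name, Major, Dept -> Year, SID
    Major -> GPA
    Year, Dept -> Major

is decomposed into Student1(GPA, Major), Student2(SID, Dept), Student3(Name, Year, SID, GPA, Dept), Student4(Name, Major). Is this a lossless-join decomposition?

Yes

Chase test. Columns are Name, Year, SID, GPA, Major, Dept; row i has aⱼ where attribute j ∈ Studenti, else bᵢⱼ.
Initial tableau (one row per fragment):
  row 1: b11 b12 b13 a4 a5 b16
  row 2: b21 b22 a3 b24 b25 a6
  row 3: a1 a2 a3 a4 b35 a6
  row 4: a1 b42 b43 b44 a5 b46
Rows 3 and 4 agree on Name; apply Name→SID, Dept and equate their SID, Dept entries.
Rows 2 and 3 agree on Dept; apply Dept→Name, Year and equate their Name, Year entries.
Rows 2 and 4 agree on Dept; apply Dept→Name, Year and equate their Name, Year entries.
Rows 1 and 4 agree on Major; apply Major→GPA and equate their GPA entries.
Rows 2 and 3 agree on Year, Dept; apply Year, Dept→Major and equate their Major entries.
Rows 2 and 4 agree on Year, Dept; apply Year, Dept→Major and equate their Major entries.
Rows 1 and 2 agree on Major; apply Major→GPA and equate their GPA entries.
Row 2 is now all distinguished symbols — the join is lossless.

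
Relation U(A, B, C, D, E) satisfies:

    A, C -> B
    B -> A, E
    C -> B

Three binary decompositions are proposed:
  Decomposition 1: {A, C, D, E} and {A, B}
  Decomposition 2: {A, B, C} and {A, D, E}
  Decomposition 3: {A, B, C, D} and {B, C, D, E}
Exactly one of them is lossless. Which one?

Decomposition 1: common = {A}, closure = {A} → lossy.
Decomposition 2: common = {A}, closure = {A} → lossy.
Decomposition 3: common = {B, C, D}, closure = {A, B, C, D, E} → lossless.

Decomposition 3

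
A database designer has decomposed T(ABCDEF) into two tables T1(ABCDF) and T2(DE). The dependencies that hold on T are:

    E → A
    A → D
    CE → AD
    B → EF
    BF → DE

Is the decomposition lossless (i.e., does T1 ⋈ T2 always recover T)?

No

Common attributes: T1 ∩ T2 = {D}.
No dependency enlarges {D}, so (D)⁺ = {D}.
The closure contains neither all of T1 = {ABCDF} nor all of T2 = {DE}, so the common attributes are not a superkey of either fragment. The join is lossy.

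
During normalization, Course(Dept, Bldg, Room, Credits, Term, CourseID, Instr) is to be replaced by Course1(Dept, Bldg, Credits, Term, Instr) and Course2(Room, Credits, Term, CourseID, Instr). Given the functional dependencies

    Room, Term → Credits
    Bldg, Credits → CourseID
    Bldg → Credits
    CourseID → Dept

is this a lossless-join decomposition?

No

Common attributes: Course1 ∩ Course2 = {Credits, Term, Instr}.
No dependency enlarges {Credits, Term, Instr}, so (Credits, Term, Instr)⁺ = {Credits, Term, Instr}.
The closure contains neither all of Course1 = {Dept, Bldg, Credits, Term, Instr} nor all of Course2 = {Room, Credits, Term, CourseID, Instr}, so the common attributes are not a superkey of either fragment. The join is lossy.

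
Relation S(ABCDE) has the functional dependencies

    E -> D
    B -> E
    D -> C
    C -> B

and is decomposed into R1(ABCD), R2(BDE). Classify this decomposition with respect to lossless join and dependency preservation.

lossless and dependency-preserving

Lossless test: (BD)⁺ = {BCDE}, which contains all of one fragment — lossless.
Dependency preservation: every FD's attributes lie within a single fragment, so each can be enforced locally — preserved.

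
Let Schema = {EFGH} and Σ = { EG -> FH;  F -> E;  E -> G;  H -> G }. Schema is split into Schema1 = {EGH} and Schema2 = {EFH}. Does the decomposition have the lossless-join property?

Yes

Common attributes: Schema1 ∩ Schema2 = {EH}.
Closure of {EH}: E → G applies, adding G; EG → FH applies, adding F. So (EH)⁺ = {EFGH}.
This closure contains every attribute of Schema1, so Schema1 ∩ Schema2 → Schema1. The join is lossless.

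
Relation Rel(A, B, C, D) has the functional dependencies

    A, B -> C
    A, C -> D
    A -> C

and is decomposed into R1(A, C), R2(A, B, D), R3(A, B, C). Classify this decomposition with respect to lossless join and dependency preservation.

Lossless test (chase): Rows 2 and 3 agree on A, B; apply A, B→C and equate their C entries. Rows 1 and 2 agree on A, C; apply A, C→D and equate their D entries. Rows 1 and 3 agree on A, C; apply A, C→D and equate their D entries. Row 2 is now all distinguished symbols — the join is lossless.
Dependency preservation: A, C → D is not contained in any single fragment, but the restricted closure of its left-hand side across the fragments still reaches the right-hand side; the remaining FDs each lie inside some fragment. All dependencies are preserved.

lossless and dependency-preserving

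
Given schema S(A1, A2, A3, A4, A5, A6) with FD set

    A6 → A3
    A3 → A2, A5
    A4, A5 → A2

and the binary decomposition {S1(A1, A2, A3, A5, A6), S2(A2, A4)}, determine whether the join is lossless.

No

Common attributes: S1 ∩ S2 = {A2}.
No dependency enlarges {A2}, so (A2)⁺ = {A2}.
The closure contains neither all of S1 = {A1, A2, A3, A5, A6} nor all of S2 = {A2, A4}, so the common attributes are not a superkey of either fragment. The join is lossy.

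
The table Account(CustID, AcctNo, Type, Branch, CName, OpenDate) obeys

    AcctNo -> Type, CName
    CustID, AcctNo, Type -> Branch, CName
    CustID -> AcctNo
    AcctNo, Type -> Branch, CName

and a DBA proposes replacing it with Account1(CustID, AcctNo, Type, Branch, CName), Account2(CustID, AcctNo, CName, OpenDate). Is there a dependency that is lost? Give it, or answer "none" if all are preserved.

AcctNo → Type, CName lies within Account1.
CustID, AcctNo, Type → Branch, CName lies within Account1.
CustID → AcctNo lies within Account1.
AcctNo, Type → Branch, CName lies within Account1.
Every dependency is enforceable on the fragments, so the decomposition is dependency-preserving.

none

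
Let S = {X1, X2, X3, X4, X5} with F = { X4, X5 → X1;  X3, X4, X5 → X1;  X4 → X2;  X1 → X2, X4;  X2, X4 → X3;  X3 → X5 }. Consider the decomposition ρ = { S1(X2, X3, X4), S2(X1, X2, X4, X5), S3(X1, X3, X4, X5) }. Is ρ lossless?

Chase test. Columns are X1, X2, X3, X4, X5; row i has aⱼ where attribute j ∈ Si, else bᵢⱼ.
Initial tableau (one row per fragment):
  row 1: b11 a2 a3 a4 b15
  row 2: a1 a2 b23 a4 a5
  row 3: a1 b32 a3 a4 a5
Rows 1 and 3 agree on X4; apply X4→X2 and equate their X2 entries.
Rows 1 and 2 agree on X2, X4; apply X2, X4→X3 and equate their X3 entries.
Rows 1 and 2 agree on X3; apply X3→X5 and equate their X5 entries.
Rows 1 and 2 agree on X4, X5; apply X4, X5→X1 and equate their X1 entries.
Row 1 is now all distinguished symbols — the join is lossless.

Yes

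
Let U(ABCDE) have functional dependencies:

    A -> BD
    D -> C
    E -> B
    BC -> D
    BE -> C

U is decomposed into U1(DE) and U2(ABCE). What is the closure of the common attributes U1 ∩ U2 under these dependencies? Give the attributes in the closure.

U1 ∩ U2 = {E}.
E → B applies, adding B
BE → C applies, adding C
BC → D applies, adding D
Closure: {BCDE}.

BCDE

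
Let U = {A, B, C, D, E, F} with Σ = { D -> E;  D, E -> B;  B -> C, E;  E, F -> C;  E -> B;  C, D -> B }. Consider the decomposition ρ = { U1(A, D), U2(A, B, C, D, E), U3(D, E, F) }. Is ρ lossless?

No

Chase test. Columns are A, B, C, D, E, F; row i has aⱼ where attribute j ∈ Ui, else bᵢⱼ.
Initial tableau (one row per fragment):
  row 1: a1 b12 b13 a4 b15 b16
  row 2: a1 a2 a3 a4 a5 b26
  row 3: b31 b32 b33 a4 a5 a6
Rows 1 and 2 agree on D; apply D→E and equate their E entries.
Rows 1 and 2 agree on D, E; apply D, E→B and equate their B entries.
Rows 1 and 3 agree on D, E; apply D, E→B and equate their B entries.
Rows 1 and 2 agree on B; apply B→C, E and equate their C, E entries.
Rows 1 and 3 agree on B; apply B→C, E and equate their C, E entries.
No row becomes fully distinguished — the join is lossy.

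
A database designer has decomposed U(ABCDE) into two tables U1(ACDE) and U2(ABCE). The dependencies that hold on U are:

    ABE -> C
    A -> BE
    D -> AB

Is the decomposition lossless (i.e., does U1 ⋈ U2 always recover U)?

Yes

Common attributes: U1 ∩ U2 = {ACE}.
Closure of {ACE}: A → BE applies, adding B. So (ACE)⁺ = {ABCE}.
This closure contains every attribute of U2, so U1 ∩ U2 → U2. The join is lossless.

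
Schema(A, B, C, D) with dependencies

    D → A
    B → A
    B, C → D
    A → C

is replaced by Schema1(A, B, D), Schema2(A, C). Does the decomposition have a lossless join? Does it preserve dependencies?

Lossless test: (A)⁺ = {A, C}, which contains all of one fragment — lossless.
Dependency preservation: B, C → D is not contained in any single fragment, but the restricted closure of its left-hand side across the fragments still reaches the right-hand side; the remaining FDs each lie inside some fragment. All dependencies are preserved.

lossless and dependency-preserving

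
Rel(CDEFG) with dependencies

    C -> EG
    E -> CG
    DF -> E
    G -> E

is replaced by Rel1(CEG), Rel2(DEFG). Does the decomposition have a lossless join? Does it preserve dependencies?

lossless and dependency-preserving

Lossless test: (EG)⁺ = {CEG}, which contains all of one fragment — lossless.
Dependency preservation: every FD's attributes lie within a single fragment, so each can be enforced locally — preserved.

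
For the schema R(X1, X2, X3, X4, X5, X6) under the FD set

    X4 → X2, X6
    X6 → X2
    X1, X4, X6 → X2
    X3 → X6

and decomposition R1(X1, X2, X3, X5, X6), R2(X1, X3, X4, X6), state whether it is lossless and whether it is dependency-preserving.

Lossless test: (X1, X3, X6)⁺ = {X1, X2, X3, X6}, which is a superkey of neither fragment — lossy.
Dependency preservation: X4 → X2, X6; X1, X4, X6 → X2 are not contained in any single fragment, but the restricted closure of each left-hand side across the fragments still reaches the right-hand side; the remaining FDs each lie inside some fragment. All dependencies are preserved.

lossy but dependency-preserving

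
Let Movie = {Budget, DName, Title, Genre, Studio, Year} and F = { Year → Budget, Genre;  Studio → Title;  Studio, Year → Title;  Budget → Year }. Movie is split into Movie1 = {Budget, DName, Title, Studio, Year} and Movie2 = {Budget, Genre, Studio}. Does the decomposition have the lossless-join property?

Common attributes: Movie1 ∩ Movie2 = {Budget, Studio}.
Closure of {Budget, Studio}: Studio → Title applies, adding Title; Budget → Year applies, adding Year; Year → Budget, Genre applies, adding Genre. So (Budget, Studio)⁺ = {Budget, Title, Genre, Studio, Year}.
This closure contains every attribute of Movie2, so Movie1 ∩ Movie2 → Movie2. The join is lossless.

Yes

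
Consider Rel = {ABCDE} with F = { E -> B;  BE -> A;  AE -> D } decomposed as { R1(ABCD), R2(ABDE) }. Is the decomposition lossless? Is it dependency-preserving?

Lossless test: (ABD)⁺ = {ABD}, which is a superkey of neither fragment — lossy.
Dependency preservation: every FD's attributes lie within a single fragment, so each can be enforced locally — preserved.

lossy but dependency-preserving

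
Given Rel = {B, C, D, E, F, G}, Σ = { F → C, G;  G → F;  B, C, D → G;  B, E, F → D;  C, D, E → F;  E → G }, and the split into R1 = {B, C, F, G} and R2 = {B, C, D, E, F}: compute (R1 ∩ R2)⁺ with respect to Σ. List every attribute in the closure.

R1 ∩ R2 = {B, C, F}.
F → C, G applies, adding G
Closure: {B, C, F, G}.

B, C, F, G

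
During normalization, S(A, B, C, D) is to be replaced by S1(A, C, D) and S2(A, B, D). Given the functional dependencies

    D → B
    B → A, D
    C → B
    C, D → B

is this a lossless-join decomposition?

Yes

Common attributes: S1 ∩ S2 = {A, D}.
Closure of {A, D}: D → B applies, adding B. So (A, D)⁺ = {A, B, D}.
This closure contains every attribute of S2, so S1 ∩ S2 → S2. The join is lossless.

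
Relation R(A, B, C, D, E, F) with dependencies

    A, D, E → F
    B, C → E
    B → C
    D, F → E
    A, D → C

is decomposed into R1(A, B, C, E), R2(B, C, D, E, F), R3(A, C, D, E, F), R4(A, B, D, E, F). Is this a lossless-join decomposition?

Yes

Chase test. Columns are A, B, C, D, E, F; row i has aⱼ where attribute j ∈ Ri, else bᵢⱼ.
Initial tableau (one row per fragment):
  row 1: a1 a2 a3 b14 a5 b16
  row 2: b21 a2 a3 a4 a5 a6
  row 3: a1 b32 a3 a4 a5 a6
  row 4: a1 a2 b43 a4 a5 a6
Rows 1 and 4 agree on B; apply B→C and equate their C entries.
Row 4 is now all distinguished symbols — the join is lossless.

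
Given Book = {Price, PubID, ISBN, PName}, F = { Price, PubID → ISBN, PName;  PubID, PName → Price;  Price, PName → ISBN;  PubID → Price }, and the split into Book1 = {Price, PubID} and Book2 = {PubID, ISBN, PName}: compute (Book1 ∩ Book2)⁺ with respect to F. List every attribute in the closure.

Book1 ∩ Book2 = {PubID}.
PubID → Price applies, adding Price
Price, PubID → ISBN, PName applies, adding ISBN, PName
Closure: {Price, PubID, ISBN, PName}.

Price, PubID, ISBN, PName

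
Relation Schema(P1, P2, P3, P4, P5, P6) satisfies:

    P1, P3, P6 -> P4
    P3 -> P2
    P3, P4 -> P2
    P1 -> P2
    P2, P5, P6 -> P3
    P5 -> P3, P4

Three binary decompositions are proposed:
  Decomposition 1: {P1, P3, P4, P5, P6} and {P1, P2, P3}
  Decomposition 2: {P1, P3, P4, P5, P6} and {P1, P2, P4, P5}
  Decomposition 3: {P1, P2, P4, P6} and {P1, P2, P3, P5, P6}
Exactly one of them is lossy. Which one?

Decomposition 1: common = {P1, P3}, closure = {P1, P2, P3} → lossless.
Decomposition 2: common = {P1, P4, P5}, closure = {P1, P2, P3, P4, P5} → lossless.
Decomposition 3: common = {P1, P2, P6}, closure = {P1, P2, P6} → lossy.

Decomposition 3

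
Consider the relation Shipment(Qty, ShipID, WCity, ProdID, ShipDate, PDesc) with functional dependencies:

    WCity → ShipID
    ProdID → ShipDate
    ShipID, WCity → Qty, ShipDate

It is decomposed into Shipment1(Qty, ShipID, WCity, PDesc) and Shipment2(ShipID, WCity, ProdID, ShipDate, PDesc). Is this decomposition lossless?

Yes

Common attributes: Shipment1 ∩ Shipment2 = {ShipID, WCity, PDesc}.
Closure of {ShipID, WCity, PDesc}: ShipID, WCity → Qty, ShipDate applies, adding Qty, ShipDate. So (ShipID, WCity, PDesc)⁺ = {Qty, ShipID, WCity, ShipDate, PDesc}.
This closure contains every attribute of Shipment1, so Shipment1 ∩ Shipment2 → Shipment1. The join is lossless.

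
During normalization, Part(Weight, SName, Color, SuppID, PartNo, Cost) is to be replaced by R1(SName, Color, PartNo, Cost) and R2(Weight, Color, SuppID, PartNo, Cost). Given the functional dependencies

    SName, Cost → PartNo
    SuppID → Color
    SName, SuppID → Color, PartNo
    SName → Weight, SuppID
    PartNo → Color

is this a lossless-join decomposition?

Common attributes: R1 ∩ R2 = {Color, PartNo, Cost}.
No dependency enlarges {Color, PartNo, Cost}, so (Color, PartNo, Cost)⁺ = {Color, PartNo, Cost}.
The closure contains neither all of R1 = {SName, Color, PartNo, Cost} nor all of R2 = {Weight, Color, SuppID, PartNo, Cost}, so the common attributes are not a superkey of either fragment. The join is lossy.

No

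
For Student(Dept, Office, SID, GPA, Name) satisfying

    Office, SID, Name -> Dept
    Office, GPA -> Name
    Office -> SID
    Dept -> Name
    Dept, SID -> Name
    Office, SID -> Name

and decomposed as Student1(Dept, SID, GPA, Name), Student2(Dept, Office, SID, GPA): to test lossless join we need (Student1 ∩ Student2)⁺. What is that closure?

Student1 ∩ Student2 = {Dept, SID, GPA}.
Dept → Name applies, adding Name
Closure: {Dept, SID, GPA, Name}.

Dept, SID, GPA, Name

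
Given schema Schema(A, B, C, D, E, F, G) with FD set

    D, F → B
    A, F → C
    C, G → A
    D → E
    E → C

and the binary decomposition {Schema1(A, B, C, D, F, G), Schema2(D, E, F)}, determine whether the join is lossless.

Common attributes: Schema1 ∩ Schema2 = {D, F}.
Closure of {D, F}: D, F → B applies, adding B; D → E applies, adding E; E → C applies, adding C. So (D, F)⁺ = {B, C, D, E, F}.
This closure contains every attribute of Schema2, so Schema1 ∩ Schema2 → Schema2. The join is lossless.

Yes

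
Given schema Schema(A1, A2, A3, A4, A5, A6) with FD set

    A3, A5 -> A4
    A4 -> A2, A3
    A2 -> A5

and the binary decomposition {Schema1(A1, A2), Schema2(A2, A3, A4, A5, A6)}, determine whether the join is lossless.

Common attributes: Schema1 ∩ Schema2 = {A2}.
Closure of {A2}: A2 → A5 applies, adding A5. So (A2)⁺ = {A2, A5}.
The closure contains neither all of Schema1 = {A1, A2} nor all of Schema2 = {A2, A3, A4, A5, A6}, so the common attributes are not a superkey of either fragment. The join is lossy.

No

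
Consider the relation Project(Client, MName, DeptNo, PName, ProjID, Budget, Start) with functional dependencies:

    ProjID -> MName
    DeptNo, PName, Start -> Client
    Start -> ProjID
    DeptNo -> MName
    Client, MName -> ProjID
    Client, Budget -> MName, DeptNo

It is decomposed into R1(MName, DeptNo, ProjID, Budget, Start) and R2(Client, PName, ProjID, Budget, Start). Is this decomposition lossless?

Common attributes: R1 ∩ R2 = {ProjID, Budget, Start}.
Closure of {ProjID, Budget, Start}: ProjID → MName applies, adding MName. So (ProjID, Budget, Start)⁺ = {MName, ProjID, Budget, Start}.
The closure contains neither all of R1 = {MName, DeptNo, ProjID, Budget, Start} nor all of R2 = {Client, PName, ProjID, Budget, Start}, so the common attributes are not a superkey of either fragment. The join is lossy.

No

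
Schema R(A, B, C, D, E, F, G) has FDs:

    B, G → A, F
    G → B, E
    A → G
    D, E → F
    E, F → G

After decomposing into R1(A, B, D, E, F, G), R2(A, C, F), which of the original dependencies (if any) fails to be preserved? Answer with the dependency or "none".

none

B, G → A, F lies within R1.
G → B, E lies within R1.
A → G lies within R1.
D, E → F lies within R1.
E, F → G lies within R1.
Every dependency is enforceable on the fragments, so the decomposition is dependency-preserving.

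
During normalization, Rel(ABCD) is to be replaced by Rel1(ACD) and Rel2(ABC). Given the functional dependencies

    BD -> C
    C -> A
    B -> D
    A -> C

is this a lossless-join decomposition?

No

Common attributes: Rel1 ∩ Rel2 = {AC}.
No dependency enlarges {AC}, so (AC)⁺ = {AC}.
The closure contains neither all of Rel1 = {ACD} nor all of Rel2 = {ABC}, so the common attributes are not a superkey of either fragment. The join is lossy.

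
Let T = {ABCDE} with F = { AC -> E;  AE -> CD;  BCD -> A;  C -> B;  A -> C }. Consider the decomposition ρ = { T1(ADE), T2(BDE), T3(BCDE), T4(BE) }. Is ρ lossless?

Chase test. Columns are ABCDE; row i has aⱼ where attribute j ∈ Ti, else bᵢⱼ.
Initial tableau (one row per fragment):
  row 1: a1 b12 b13 a4 a5
  row 2: b21 a2 b23 a4 a5
  row 3: b31 a2 a3 a4 a5
  row 4: b41 a2 b43 b44 a5
No row becomes fully distinguished — the join is lossy.

No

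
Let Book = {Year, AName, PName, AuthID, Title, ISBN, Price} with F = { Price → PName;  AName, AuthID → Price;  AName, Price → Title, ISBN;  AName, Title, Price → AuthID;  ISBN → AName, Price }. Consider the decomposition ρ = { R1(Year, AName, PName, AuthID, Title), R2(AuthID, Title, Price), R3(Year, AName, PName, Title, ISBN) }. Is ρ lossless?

Chase test. Columns are Year, AName, PName, AuthID, Title, ISBN, Price; row i has aⱼ where attribute j ∈ Ri, else bᵢⱼ.
Initial tableau (one row per fragment):
  row 1: a1 a2 a3 a4 a5 b16 b17
  row 2: b21 b22 b23 a4 a5 b26 a7
  row 3: a1 a2 a3 b34 a5 a6 b37
No row becomes fully distinguished — the join is lossy.

No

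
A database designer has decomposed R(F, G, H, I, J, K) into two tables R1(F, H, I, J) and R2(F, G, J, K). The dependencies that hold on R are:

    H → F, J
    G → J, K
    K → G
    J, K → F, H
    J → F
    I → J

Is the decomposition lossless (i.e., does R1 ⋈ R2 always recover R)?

Common attributes: R1 ∩ R2 = {F, J}.
No dependency enlarges {F, J}, so (F, J)⁺ = {F, J}.
The closure contains neither all of R1 = {F, H, I, J} nor all of R2 = {F, G, J, K}, so the common attributes are not a superkey of either fragment. The join is lossy.

No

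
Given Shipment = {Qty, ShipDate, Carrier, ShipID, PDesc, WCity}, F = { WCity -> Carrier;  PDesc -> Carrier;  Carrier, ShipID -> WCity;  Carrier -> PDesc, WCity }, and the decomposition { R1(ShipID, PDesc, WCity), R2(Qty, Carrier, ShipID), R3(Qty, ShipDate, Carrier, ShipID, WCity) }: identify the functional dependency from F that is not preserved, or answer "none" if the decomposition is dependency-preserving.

none

WCity → Carrier lies within R3.
PDesc → Carrier: restricted closure across fragments reaches Carrier.
Carrier, ShipID → WCity lies within R3.
Carrier → PDesc, WCity: restricted closure across fragments reaches PDesc, WCity.
Every dependency is enforceable on the fragments, so the decomposition is dependency-preserving.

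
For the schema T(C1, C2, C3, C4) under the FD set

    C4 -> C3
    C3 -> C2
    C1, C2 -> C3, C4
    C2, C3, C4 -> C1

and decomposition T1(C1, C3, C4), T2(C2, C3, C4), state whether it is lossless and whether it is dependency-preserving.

lossless but not dependency-preserving

Lossless test: (C3, C4)⁺ = {C1, C2, C3, C4}, which contains all of one fragment — lossless.
Dependency preservation: the restricted closure of {C1, C2} across the fragments never reaches {C3, C4}, so C1, C2 → C3, C4 cannot be enforced without a join — not preserved.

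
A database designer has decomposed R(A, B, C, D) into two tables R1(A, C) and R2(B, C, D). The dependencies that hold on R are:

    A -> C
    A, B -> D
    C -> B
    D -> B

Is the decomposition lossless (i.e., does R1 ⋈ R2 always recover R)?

No

Common attributes: R1 ∩ R2 = {C}.
Closure of {C}: C → B applies, adding B. So (C)⁺ = {B, C}.
The closure contains neither all of R1 = {A, C} nor all of R2 = {B, C, D}, so the common attributes are not a superkey of either fragment. The join is lossy.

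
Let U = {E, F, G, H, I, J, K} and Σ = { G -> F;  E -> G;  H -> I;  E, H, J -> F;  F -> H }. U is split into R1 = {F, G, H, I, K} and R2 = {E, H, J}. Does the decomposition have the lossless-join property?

Common attributes: R1 ∩ R2 = {H}.
Closure of {H}: H → I applies, adding I. So (H)⁺ = {H, I}.
The closure contains neither all of R1 = {F, G, H, I, K} nor all of R2 = {E, H, J}, so the common attributes are not a superkey of either fragment. The join is lossy.

No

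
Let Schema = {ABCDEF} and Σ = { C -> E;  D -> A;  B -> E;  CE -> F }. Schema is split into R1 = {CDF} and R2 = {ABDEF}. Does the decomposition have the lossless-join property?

Common attributes: R1 ∩ R2 = {DF}.
Closure of {DF}: D → A applies, adding A. So (DF)⁺ = {ADF}.
The closure contains neither all of R1 = {CDF} nor all of R2 = {ABDEF}, so the common attributes are not a superkey of either fragment. The join is lossy.

No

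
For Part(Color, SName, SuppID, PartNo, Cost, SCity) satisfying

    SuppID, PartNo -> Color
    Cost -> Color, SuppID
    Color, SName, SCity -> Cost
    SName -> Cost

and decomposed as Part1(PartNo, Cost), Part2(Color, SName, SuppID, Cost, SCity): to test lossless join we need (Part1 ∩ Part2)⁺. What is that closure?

Color, SuppID, Cost

Part1 ∩ Part2 = {Cost}.
Cost → Color, SuppID applies, adding Color, SuppID
Closure: {Color, SuppID, Cost}.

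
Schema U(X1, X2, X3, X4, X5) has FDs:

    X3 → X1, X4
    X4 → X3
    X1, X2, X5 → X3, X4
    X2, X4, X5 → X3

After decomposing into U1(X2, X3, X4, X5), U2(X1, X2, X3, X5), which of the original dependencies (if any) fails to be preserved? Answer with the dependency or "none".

X3 → X1, X4: restricted closure across fragments reaches X1, X4.
X4 → X3 lies within U1.
X1, X2, X5 → X3, X4: restricted closure across fragments reaches X3, X4.
X2, X4, X5 → X3 lies within U1.
Every dependency is enforceable on the fragments, so the decomposition is dependency-preserving.

none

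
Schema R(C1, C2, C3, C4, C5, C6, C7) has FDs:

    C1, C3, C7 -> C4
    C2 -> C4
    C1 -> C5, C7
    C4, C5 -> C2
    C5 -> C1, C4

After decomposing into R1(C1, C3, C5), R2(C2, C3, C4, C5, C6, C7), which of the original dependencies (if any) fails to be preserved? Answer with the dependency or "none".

C1, C3, C7 → C4: restricted closure across fragments reaches C4.
C2 → C4 lies within R2.
C1 → C5, C7: restricted closure across fragments reaches C5, C7.
C4, C5 → C2 lies within R2.
C5 → C1, C4: restricted closure across fragments reaches C1, C4.
Every dependency is enforceable on the fragments, so the decomposition is dependency-preserving.

none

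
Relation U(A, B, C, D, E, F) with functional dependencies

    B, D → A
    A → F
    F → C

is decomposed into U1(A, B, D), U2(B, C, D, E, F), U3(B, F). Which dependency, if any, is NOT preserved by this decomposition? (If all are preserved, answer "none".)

Check A → F: no single fragment contains all of {A, F}, and the restricted closure of {A} across the fragments never reaches {F}.
B, D → A is preserved.
F → C is preserved.

A → F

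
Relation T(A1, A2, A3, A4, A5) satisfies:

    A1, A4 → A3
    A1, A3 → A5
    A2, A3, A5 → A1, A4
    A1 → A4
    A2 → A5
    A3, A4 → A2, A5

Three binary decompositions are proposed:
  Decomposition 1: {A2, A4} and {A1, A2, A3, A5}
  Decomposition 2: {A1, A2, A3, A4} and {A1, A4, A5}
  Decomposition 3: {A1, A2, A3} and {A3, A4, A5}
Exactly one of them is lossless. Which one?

Decomposition 1: common = {A2}, closure = {A2, A5} → lossy.
Decomposition 2: common = {A1, A4}, closure = {A1, A2, A3, A4, A5} → lossless.
Decomposition 3: common = {A3}, closure = {A3} → lossy.

Decomposition 2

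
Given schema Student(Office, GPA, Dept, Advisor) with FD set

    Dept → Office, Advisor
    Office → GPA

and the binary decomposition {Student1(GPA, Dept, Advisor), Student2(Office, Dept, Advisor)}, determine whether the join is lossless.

Yes

Common attributes: Student1 ∩ Student2 = {Dept, Advisor}.
Closure of {Dept, Advisor}: Dept → Office, Advisor applies, adding Office; Office → GPA applies, adding GPA. So (Dept, Advisor)⁺ = {Office, GPA, Dept, Advisor}.
This closure contains every attribute of Student1, so Student1 ∩ Student2 → Student1. The join is lossless.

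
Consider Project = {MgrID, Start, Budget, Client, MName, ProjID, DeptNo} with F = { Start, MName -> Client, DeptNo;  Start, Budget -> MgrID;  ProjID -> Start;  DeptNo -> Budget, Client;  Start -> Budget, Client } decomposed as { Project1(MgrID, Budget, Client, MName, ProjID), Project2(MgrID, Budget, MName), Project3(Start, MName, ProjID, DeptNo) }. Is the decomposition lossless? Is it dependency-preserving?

Lossless test (chase): Rows 1 and 3 agree on ProjID; apply ProjID→Start and equate their Start entries. Rows 1 and 3 agree on Start; apply Start→Budget, Client and equate their Budget, Client entries. Rows 1 and 3 agree on Start, MName; apply Start, MName→Client, DeptNo and equate their Client, DeptNo entries. Rows 1 and 3 agree on Start, Budget; apply Start, Budget→MgrID and equate their MgrID entries. Row 1 is now all distinguished symbols — the join is lossless.
Dependency preservation: the restricted closure of {Start, MName} across the fragments never reaches {Client, DeptNo}, so Start, MName → Client, DeptNo cannot be enforced without a join — not preserved.

lossless but not dependency-preserving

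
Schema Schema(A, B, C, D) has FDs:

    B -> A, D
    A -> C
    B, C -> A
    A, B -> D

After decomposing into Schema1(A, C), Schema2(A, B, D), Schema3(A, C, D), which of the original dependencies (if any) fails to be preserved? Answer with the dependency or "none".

B → A, D lies within Schema2.
A → C lies within Schema1.
B, C → A: restricted closure across fragments reaches A.
A, B → D lies within Schema2.
Every dependency is enforceable on the fragments, so the decomposition is dependency-preserving.

none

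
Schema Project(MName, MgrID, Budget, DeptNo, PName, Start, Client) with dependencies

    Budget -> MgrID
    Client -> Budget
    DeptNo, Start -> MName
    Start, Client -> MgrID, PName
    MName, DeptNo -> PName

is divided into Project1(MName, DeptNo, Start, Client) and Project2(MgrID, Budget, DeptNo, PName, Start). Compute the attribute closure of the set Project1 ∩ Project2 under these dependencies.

Project1 ∩ Project2 = {DeptNo, Start}.
DeptNo, Start → MName applies, adding MName
MName, DeptNo → PName applies, adding PName
Closure: {MName, DeptNo, PName, Start}.

MName, DeptNo, PName, Start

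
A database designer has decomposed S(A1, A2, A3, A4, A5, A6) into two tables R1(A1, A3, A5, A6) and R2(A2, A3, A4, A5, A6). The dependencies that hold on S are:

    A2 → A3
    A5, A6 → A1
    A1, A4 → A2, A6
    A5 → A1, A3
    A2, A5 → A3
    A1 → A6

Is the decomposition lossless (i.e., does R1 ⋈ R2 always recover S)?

Common attributes: R1 ∩ R2 = {A3, A5, A6}.
Closure of {A3, A5, A6}: A5, A6 → A1 applies, adding A1. So (A3, A5, A6)⁺ = {A1, A3, A5, A6}.
This closure contains every attribute of R1, so R1 ∩ R2 → R1. The join is lossless.

Yes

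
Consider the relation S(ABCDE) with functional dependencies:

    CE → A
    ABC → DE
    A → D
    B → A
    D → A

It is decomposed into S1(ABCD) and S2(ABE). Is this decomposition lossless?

No

Common attributes: S1 ∩ S2 = {AB}.
Closure of {AB}: A → D applies, adding D. So (AB)⁺ = {ABD}.
The closure contains neither all of S1 = {ABCD} nor all of S2 = {ABE}, so the common attributes are not a superkey of either fragment. The join is lossy.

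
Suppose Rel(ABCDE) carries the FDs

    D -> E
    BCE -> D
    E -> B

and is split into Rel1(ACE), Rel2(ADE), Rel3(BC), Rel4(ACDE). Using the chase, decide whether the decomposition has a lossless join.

No

Chase test. Columns are ABCDE; row i has aⱼ where attribute j ∈ Reli, else bᵢⱼ.
Initial tableau (one row per fragment):
  row 1: a1 b12 a3 b14 a5
  row 2: a1 b22 b23 a4 a5
  row 3: b31 a2 a3 b34 b35
  row 4: a1 b42 a3 a4 a5
Rows 1 and 2 agree on E; apply E→B and equate their B entries.
Rows 1 and 4 agree on E; apply E→B and equate their B entries.
Rows 1 and 4 agree on BCE; apply BCE→D and equate their D entries.
No row becomes fully distinguished — the join is lossy.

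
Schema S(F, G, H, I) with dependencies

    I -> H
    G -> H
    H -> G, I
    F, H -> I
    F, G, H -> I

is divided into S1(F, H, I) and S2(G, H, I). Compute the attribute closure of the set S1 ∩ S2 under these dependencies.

S1 ∩ S2 = {H, I}.
H → G, I applies, adding G
Closure: {G, H, I}.

G, H, I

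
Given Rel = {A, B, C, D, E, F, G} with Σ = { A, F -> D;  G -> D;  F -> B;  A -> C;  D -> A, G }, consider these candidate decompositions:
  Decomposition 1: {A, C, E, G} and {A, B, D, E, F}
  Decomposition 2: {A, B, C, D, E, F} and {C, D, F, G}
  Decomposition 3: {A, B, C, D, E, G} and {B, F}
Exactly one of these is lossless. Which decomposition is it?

Decomposition 2

Decomposition 1: common = {A, E}, closure = {A, C, E} → lossy.
Decomposition 2: common = {C, D, F}, closure = {A, B, C, D, F, G} → lossless.
Decomposition 3: common = {B}, closure = {B} → lossy.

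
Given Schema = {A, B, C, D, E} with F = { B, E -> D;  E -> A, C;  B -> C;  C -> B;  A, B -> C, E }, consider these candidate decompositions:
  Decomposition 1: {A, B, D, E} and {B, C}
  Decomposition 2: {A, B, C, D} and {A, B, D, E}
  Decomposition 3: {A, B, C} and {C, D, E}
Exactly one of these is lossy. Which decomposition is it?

Decomposition 1: common = {B}, closure = {B, C} → lossless.
Decomposition 2: common = {A, B, D}, closure = {A, B, C, D, E} → lossless.
Decomposition 3: common = {C}, closure = {B, C} → lossy.

Decomposition 3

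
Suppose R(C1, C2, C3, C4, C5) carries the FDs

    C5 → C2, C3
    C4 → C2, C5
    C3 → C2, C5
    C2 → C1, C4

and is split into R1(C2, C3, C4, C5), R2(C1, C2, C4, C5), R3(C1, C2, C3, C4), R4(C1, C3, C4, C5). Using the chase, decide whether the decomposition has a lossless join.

Chase test. Columns are C1, C2, C3, C4, C5; row i has aⱼ where attribute j ∈ Ri, else bᵢⱼ.
Initial tableau (one row per fragment):
  row 1: b11 a2 a3 a4 a5
  row 2: a1 a2 b23 a4 a5
  row 3: a1 a2 a3 a4 b35
  row 4: a1 b42 a3 a4 a5
Rows 1 and 2 agree on C5; apply C5→C2, C3 and equate their C2, C3 entries.
Rows 1 and 4 agree on C5; apply C5→C2, C3 and equate their C2, C3 entries.
Rows 1 and 3 agree on C4; apply C4→C2, C5 and equate their C2, C5 entries.
Rows 1 and 2 agree on C2; apply C2→C1, C4 and equate their C1, C4 entries.
Row 1 is now all distinguished symbols — the join is lossless.

Yes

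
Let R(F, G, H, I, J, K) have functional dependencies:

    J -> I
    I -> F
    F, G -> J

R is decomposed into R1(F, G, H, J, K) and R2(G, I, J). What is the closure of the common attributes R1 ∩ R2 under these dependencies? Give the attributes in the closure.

F, G, I, J

R1 ∩ R2 = {G, J}.
J → I applies, adding I
I → F applies, adding F
Closure: {F, G, I, J}.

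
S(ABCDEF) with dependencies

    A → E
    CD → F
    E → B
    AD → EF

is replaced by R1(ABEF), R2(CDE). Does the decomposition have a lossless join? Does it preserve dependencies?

Lossless test: (E)⁺ = {BE}, which is a superkey of neither fragment — lossy.
Dependency preservation: the restricted closure of {CD} across the fragments never reaches {F}, so CD → F cannot be enforced without a join — not preserved.

lossy and not dependency-preserving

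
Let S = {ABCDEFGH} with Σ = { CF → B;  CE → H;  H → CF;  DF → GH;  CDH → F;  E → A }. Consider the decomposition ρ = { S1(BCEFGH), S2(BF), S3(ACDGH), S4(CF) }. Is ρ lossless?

No

Chase test. Columns are ABCDEFGH; row i has aⱼ where attribute j ∈ Si, else bᵢⱼ.
Initial tableau (one row per fragment):
  row 1: b11 a2 a3 b14 a5 a6 a7 a8
  row 2: b21 a2 b23 b24 b25 a6 b27 b28
  row 3: a1 b32 a3 a4 b35 b36 a7 a8
  row 4: b41 b42 a3 b44 b45 a6 b47 b48
Rows 1 and 4 agree on CF; apply CF→B and equate their B entries.
Rows 1 and 3 agree on H; apply H→CF and equate their CF entries.
Rows 1 and 3 agree on CF; apply CF→B and equate their B entries.
No row becomes fully distinguished — the join is lossy.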